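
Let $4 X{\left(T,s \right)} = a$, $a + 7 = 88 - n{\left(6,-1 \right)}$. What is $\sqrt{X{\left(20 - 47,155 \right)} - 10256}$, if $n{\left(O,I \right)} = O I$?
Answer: $\frac{i \sqrt{40937}}{2} \approx 101.16 i$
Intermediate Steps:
$n{\left(O,I \right)} = I O$
$a = 87$ ($a = -7 + \left(88 - \left(-1\right) 6\right) = -7 + \left(88 - -6\right) = -7 + \left(88 + 6\right) = -7 + 94 = 87$)
$X{\left(T,s \right)} = \frac{87}{4}$ ($X{\left(T,s \right)} = \frac{1}{4} \cdot 87 = \frac{87}{4}$)
$\sqrt{X{\left(20 - 47,155 \right)} - 10256} = \sqrt{\frac{87}{4} - 10256} = \sqrt{- \frac{40937}{4}} = \frac{i \sqrt{40937}}{2}$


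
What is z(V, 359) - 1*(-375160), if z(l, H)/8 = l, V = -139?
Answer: 374048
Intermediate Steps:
z(l, H) = 8*l
z(V, 359) - 1*(-375160) = 8*(-139) - 1*(-375160) = -1112 + 375160 = 374048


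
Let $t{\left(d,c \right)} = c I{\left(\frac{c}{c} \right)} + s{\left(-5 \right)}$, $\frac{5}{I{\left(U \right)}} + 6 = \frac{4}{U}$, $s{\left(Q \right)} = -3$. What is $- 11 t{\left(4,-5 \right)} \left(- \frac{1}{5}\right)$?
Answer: $\frac{209}{10} \approx 20.9$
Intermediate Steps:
$I{\left(U \right)} = \frac{5}{-6 + \frac{4}{U}}$
$t{\left(d,c \right)} = -3 - \frac{5 c}{2}$ ($t{\left(d,c \right)} = c \left(- \frac{5 \frac{c}{c}}{-4 + 6 \frac{c}{c}}\right) - 3 = c \left(\left(-5\right) 1 \frac{1}{-4 + 6 \cdot 1}\right) - 3 = c \left(\left(-5\right) 1 \frac{1}{-4 + 6}\right) - 3 = c \left(\left(-5\right) 1 \cdot \frac{1}{2}\right) - 3 = c \left(- \frac{5}{2}\right) - 3 = - \frac{5 c}{2} - 3 = -3 - \frac{5 c}{2}$)
$- 11 t{\left(4,-5 \right)} \left(- \frac{1}{5}\right) = - 11 \left(-3 - - \frac{25}{2}\right) \left(- \frac{1}{5}\right) = - 11 \left(-3 + \frac{25}{2}\right) \left(\left(-1\right) \frac{1}{5}\right) = \left(-11\right) \frac{19}{2} \left(- \frac{1}{5}\right) = \left(- \frac{209}{2}\right) \left(- \frac{1}{5}\right) = \frac{209}{10}$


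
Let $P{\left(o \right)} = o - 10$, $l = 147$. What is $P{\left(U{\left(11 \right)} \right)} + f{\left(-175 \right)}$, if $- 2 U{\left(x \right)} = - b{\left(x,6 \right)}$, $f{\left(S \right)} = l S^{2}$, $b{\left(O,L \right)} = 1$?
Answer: $\frac{9003731}{2} \approx 4.5019 \cdot 10^{6}$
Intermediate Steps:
$f{\left(S \right)} = 147 S^{2}$
$U{\left(x \right)} = \frac{1}{2}$ ($U{\left(x \right)} = - \frac{\left(-1\right) 1}{2} = \left(- \frac{1}{2}\right) \left(-1\right) = \frac{1}{2}$)
$P{\left(o \right)} = -10 + o$ ($P{\left(o \right)} = o - 10 = -10 + o$)
$P{\left(U{\left(11 \right)} \right)} + f{\left(-175 \right)} = \left(-10 + \frac{1}{2}\right) + 147 \left(-175\right)^{2} = - \frac{19}{2} + 147 \cdot 30625 = - \frac{19}{2} + 4501875 = \frac{9003731}{2}$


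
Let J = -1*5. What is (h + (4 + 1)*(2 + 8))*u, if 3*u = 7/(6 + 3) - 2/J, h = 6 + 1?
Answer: 1007/45 ≈ 22.378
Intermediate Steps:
J = -5
h = 7
u = 53/135 (u = (7/(6 + 3) - 2/(-5))/3 = (7/9 - 2*(-1/5))/3 = (7*(1/9) + 2/5)/3 = (7/9 + 2/5)/3 = (1/3)*(53/45) = 53/135 ≈ 0.39259)
(h + (4 + 1)*(2 + 8))*u = (7 + (4 + 1)*(2 + 8))*(53/135) = (7 + 5*10)*(53/135) = (7 + 50)*(53/135) = 57*(53/135) = 1007/45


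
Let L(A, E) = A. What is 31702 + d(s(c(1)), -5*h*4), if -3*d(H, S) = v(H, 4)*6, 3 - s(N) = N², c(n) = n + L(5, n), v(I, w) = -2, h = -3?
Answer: 31706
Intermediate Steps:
c(n) = 5 + n (c(n) = n + 5 = 5 + n)
s(N) = 3 - N²
d(H, S) = 4 (d(H, S) = -(-2)*6/3 = -⅓*(-12) = 4)
31702 + d(s(c(1)), -5*h*4) = 31702 + 4 = 31706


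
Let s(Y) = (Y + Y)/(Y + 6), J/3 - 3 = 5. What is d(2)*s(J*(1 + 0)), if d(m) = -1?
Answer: -8/5 ≈ -1.6000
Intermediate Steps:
J = 24 (J = 9 + 3*5 = 9 + 15 = 24)
s(Y) = 2*Y/(6 + Y) (s(Y) = (2*Y)/(6 + Y) = 2*Y/(6 + Y))
d(2)*s(J*(1 + 0)) = -2*24*(1 + 0)/(6 + 24*(1 + 0)) = -2*24*1/(6 + 24*1) = -2*24/(6 + 24) = -2*24/30 = -1*8/5 = -8/5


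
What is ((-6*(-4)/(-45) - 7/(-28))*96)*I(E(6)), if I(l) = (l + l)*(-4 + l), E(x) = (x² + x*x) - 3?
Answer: -243984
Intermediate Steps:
E(x) = -3 + 2*x² (E(x) = (x² + x²) - 3 = 2*x² - 3 = -3 + 2*x²)
I(l) = 2*l*(-4 + l) (I(l) = (2*l)*(-4 + l) = 2*l*(-4 + l))
((-6*(-4)/(-45) - 7/(-28))*96)*I(E(6)) = ((-6*(-4)/(-45) - 7/(-28))*96)*(2*(-3 + 2*6²)*(-4 + (-3 + 2*6²))) = ((24*(-1/45) - 7*(-1/28))*96)*(2*(-3 + 2*36)*(-4 + (-3 + 2*36))) = ((-8/15 + ¼)*96)*(2*(-3 + 72)*(-4 + (-3 + 72))) = (-17/60*96)*(2*69*(-4 + 69)) = -272*69*65/5 = -136/5*8970 = -243984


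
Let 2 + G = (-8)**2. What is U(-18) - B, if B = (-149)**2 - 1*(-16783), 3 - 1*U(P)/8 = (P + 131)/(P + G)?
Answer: -428786/11 ≈ -38981.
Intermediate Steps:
G = 62 (G = -2 + (-8)**2 = -2 + 64 = 62)
U(P) = 24 - 8*(131 + P)/(62 + P) (U(P) = 24 - 8*(P + 131)/(P + 62) = 24 - 8*(131 + P)/(62 + P))
B = 38984 (B = 22201 + 16783 = 38984)
U(-18) - B = 8*(55 + 2*(-18))/(62 - 18) - 1*38984 = 8*(55 - 36)/44 - 38984 = 8*(1/44)*19 - 38984 = 38/11 - 38984 = -428786/11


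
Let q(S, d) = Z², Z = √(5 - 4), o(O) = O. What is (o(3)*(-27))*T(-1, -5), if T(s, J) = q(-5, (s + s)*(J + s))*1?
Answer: -81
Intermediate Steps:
Z = 1 (Z = √1 = 1)
q(S, d) = 1 (q(S, d) = 1² = 1)
T(s, J) = 1 (T(s, J) = 1*1 = 1)
(o(3)*(-27))*T(-1, -5) = (3*(-27))*1 = -81*1 = -81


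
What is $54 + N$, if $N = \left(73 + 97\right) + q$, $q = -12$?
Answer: $212$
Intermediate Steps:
$N = 158$ ($N = \left(73 + 97\right) - 12 = 170 - 12 = 158$)
$54 + N = 54 + 158 = 212$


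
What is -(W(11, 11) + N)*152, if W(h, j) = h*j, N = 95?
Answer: -32832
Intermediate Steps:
-(W(11, 11) + N)*152 = -(11*11 + 95)*152 = -(121 + 95)*152 = -216*152 = -1*32832 = -32832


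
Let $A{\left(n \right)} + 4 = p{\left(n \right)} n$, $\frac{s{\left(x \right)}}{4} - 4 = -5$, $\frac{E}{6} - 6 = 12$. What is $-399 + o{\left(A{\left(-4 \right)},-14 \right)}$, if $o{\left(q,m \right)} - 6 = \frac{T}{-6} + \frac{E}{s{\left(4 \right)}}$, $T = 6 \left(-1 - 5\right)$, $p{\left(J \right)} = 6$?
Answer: $-414$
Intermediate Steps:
$E = 108$ ($E = 36 + 6 \cdot 12 = 36 + 72 = 108$)
$T = -36$ ($T = 6 \left(-6\right) = -36$)
$s{\left(x \right)} = -4$ ($s{\left(x \right)} = 16 + 4 \left(-5\right) = 16 - 20 = -4$)
$A{\left(n \right)} = -4 + 6 n$
$o{\left(q,m \right)} = -15$ ($o{\left(q,m \right)} = 6 + \left(- \frac{36}{-6} + \frac{108}{-4}\right) = 6 + \left(\left(-36\right) \left(- \frac{1}{6}\right) + 108 \left(- \frac{1}{4}\right)\right) = 6 + \left(6 - 27\right) = 6 - 21 = -15$)
$-399 + o{\left(A{\left(-4 \right)},-14 \right)} = -399 - 15 = -414$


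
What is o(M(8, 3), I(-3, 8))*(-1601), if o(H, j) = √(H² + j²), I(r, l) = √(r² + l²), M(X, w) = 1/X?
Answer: -1601*√4673/8 ≈ -13680.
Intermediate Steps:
I(r, l) = √(l² + r²)
o(M(8, 3), I(-3, 8))*(-1601) = √((1/8)² + (√(8² + (-3)²))²)*(-1601) = √((⅛)² + (√(64 + 9))²)*(-1601) = √(1/64 + (√73)²)*(-1601) = √(1/64 + 73)*(-1601) = √(4673/64)*(-1601) = (√4673/8)*(-1601) = -1601*√4673/8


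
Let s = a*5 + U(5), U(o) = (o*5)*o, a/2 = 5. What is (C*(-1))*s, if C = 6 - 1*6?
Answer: 0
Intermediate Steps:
a = 10 (a = 2*5 = 10)
U(o) = 5*o**2 (U(o) = (5*o)*o = 5*o**2)
s = 175 (s = 10*5 + 5*5**2 = 50 + 5*25 = 50 + 125 = 175)
C = 0 (C = 6 - 6 = 0)
(C*(-1))*s = (0*(-1))*175 = 0*175 = 0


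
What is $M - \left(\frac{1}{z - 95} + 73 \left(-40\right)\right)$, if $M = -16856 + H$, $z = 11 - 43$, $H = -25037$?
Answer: $- \frac{4949570}{127} \approx -38973.0$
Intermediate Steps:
$z = -32$
$M = -41893$ ($M = -16856 - 25037 = -41893$)
$M - \left(\frac{1}{z - 95} + 73 \left(-40\right)\right) = -41893 - \left(\frac{1}{-32 - 95} + 73 \left(-40\right)\right) = -41893 - \left(\frac{1}{-127} - 2920\right) = -41893 - \left(- \frac{1}{127} - 2920\right) = -41893 - - \frac{370841}{127} = -41893 + \frac{370841}{127} = - \frac{4949570}{127}$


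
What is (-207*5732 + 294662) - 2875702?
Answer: -3767564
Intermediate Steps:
(-207*5732 + 294662) - 2875702 = (-1186524 + 294662) - 2875702 = -891862 - 2875702 = -3767564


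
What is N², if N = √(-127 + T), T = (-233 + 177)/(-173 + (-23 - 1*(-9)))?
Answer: -23693/187 ≈ -126.70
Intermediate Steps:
T = 56/187 (T = -56/(-173 + (-23 + 9)) = -56/(-173 - 14) = -56/(-187) = -56*(-1/187) = 56/187 ≈ 0.29947)
N = I*√4430591/187 (N = √(-127 + 56/187) = √(-23693/187) = I*√4430591/187 ≈ 11.256*I)
N² = (I*√4430591/187)² = -23693/187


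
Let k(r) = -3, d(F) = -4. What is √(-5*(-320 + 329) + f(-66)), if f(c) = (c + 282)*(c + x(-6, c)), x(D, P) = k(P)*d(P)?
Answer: 3*I*√1301 ≈ 108.21*I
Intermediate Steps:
x(D, P) = 12 (x(D, P) = -3*(-4) = 12)
f(c) = (12 + c)*(282 + c) (f(c) = (c + 282)*(c + 12) = (282 + c)*(12 + c) = (12 + c)*(282 + c))
√(-5*(-320 + 329) + f(-66)) = √(-5*(-320 + 329) + (3384 + (-66)² + 294*(-66))) = √(-5*9 + (3384 + 4356 - 19404)) = √(-45 - 11664) = √(-11709) = 3*I*√1301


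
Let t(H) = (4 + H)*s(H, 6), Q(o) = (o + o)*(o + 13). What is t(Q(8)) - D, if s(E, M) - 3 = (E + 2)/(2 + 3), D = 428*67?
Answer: -4672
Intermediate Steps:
D = 28676
s(E, M) = 17/5 + E/5 (s(E, M) = 3 + (E + 2)/(2 + 3) = 3 + (2 + E)/5 = 3 + (2 + E)*(⅕) = 3 + (⅖ + E/5) = 17/5 + E/5)
Q(o) = 2*o*(13 + o) (Q(o) = (2*o)*(13 + o) = 2*o*(13 + o))
t(H) = (4 + H)*(17/5 + H/5)
t(Q(8)) - D = (4 + 2*8*(13 + 8))*(17 + 2*8*(13 + 8))/5 - 1*28676 = (4 + 2*8*21)*(17 + 2*8*21)/5 - 28676 = (4 + 336)*(17 + 336)/5 - 28676 = (⅕)*340*353 - 28676 = 24004 - 28676 = -4672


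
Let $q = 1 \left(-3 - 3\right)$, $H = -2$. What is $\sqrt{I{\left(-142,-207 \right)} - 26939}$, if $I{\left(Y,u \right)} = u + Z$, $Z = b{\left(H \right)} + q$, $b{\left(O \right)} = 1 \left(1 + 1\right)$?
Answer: $5 i \sqrt{1086} \approx 164.77 i$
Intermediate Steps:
$b{\left(O \right)} = 2$ ($b{\left(O \right)} = 1 \cdot 2 = 2$)
$q = -6$ ($q = 1 \left(-6\right) = -6$)
$Z = -4$ ($Z = 2 - 6 = -4$)
$I{\left(Y,u \right)} = -4 + u$ ($I{\left(Y,u \right)} = u - 4 = -4 + u$)
$\sqrt{I{\left(-142,-207 \right)} - 26939} = \sqrt{\left(-4 - 207\right) - 26939} = \sqrt{-211 - 26939} = \sqrt{-27150} = 5 i \sqrt{1086}$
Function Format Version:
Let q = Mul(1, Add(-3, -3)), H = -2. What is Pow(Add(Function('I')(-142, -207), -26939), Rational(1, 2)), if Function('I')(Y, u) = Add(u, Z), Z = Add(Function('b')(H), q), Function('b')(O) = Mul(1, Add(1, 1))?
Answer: Mul(5, I, Pow(1086, Rational(1, 2))) ≈ Mul(164.77, I)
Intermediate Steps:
Function('b')(O) = 2 (Function('b')(O) = Mul(1, 2) = 2)
q = -6 (q = Mul(1, -6) = -6)
Z = -4 (Z = Add(2, -6) = -4)
Function('I')(Y, u) = Add(-4, u) (Function('I')(Y, u) = Add(u, -4) = Add(-4, u))
Pow(Add(Function('I')(-142, -207), -26939), Rational(1, 2)) = Pow(Add(Add(-4, -207), -26939), Rational(1, 2)) = Pow(Add(-211, -26939), Rational(1, 2)) = Pow(-27150, Rational(1, 2)) = Mul(5, I, Pow(1086, Rational(1, 2)))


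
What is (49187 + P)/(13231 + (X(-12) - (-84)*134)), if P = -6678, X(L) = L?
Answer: 42509/24475 ≈ 1.7368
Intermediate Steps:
(49187 + P)/(13231 + (X(-12) - (-84)*134)) = (49187 - 6678)/(13231 + (-12 - (-84)*134)) = 42509/(13231 + (-12 - 1*(-11256))) = 42509/(13231 + (-12 + 11256)) = 42509/(13231 + 11244) = 42509/24475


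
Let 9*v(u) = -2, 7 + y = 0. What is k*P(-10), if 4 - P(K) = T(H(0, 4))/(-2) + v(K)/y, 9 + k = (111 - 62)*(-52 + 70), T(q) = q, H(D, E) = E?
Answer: 36472/7 ≈ 5210.3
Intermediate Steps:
k = 873 (k = -9 + (111 - 62)*(-52 + 70) = -9 + 49*18 = -9 + 882 = 873)
y = -7 (y = -7 + 0 = -7)
v(u) = -2/9 (v(u) = (⅑)*(-2) = -2/9)
P(K) = 376/63 (P(K) = 4 - (4/(-2) - 2/9/(-7)) = 4 - (4*(-½) - 2/9*(-⅐)) = 4 - (-2 + 2/63) = 4 - 1*(-124/63) = 4 + 124/63 = 376/63)
k*P(-10) = 873*(376/63) = 36472/7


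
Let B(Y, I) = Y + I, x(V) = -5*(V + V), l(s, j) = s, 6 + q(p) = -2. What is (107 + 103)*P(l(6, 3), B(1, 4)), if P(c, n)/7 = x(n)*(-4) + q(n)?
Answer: 282240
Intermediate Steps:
q(p) = -8 (q(p) = -6 - 2 = -8)
x(V) = -10*V
B(Y, I) = I + Y
P(c, n) = -56 + 280*n (P(c, n) = 7*(-10*n*(-4) - 8) = 7*(40*n - 8) = 7*(-8 + 40*n) = -56 + 280*n)
(107 + 103)*P(l(6, 3), B(1, 4)) = (107 + 103)*(-56 + 280*(4 + 1)) = 210*(-56 + 280*5) = 210*(-56 + 1400) = 210*1344 = 282240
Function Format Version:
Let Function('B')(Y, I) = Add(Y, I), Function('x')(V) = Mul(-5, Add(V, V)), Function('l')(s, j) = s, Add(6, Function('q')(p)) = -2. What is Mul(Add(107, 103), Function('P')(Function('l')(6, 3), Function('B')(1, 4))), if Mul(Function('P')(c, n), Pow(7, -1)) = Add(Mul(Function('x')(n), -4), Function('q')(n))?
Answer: 282240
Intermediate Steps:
Function('q')(p) = -8 (Function('q')(p) = Add(-6, -2) = -8)
Function('x')(V) = Mul(-10, V) (Function('x')(V) = Mul(-5, Mul(2, V)) = Mul(-10, V))
Function('B')(Y, I) = Add(I, Y)
Function('P')(c, n) = Add(-56, Mul(280, n)) (Function('P')(c, n) = Mul(7, Add(Mul(Mul(-10, n), -4), -8)) = Mul(7, Add(Mul(40, n), -8)) = Mul(7, Add(-8, Mul(40, n))) = Add(-56, Mul(280, n)))
Mul(Add(107, 103), Function('P')(Function('l')(6, 3), Function('B')(1, 4))) = Mul(Add(107, 103), Add(-56, Mul(280, Add(4, 1)))) = Mul(210, Add(-56, Mul(280, 5))) = Mul(210, Add(-56, 1400)) = Mul(210, 1344) = 282240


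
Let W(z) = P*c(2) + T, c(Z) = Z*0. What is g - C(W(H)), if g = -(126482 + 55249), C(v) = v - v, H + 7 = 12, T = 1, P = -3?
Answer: -181731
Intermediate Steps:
c(Z) = 0
H = 5 (H = -7 + 12 = 5)
W(z) = 1 (W(z) = -3*0 + 1 = 0 + 1 = 1)
C(v) = 0
g = -181731 (g = -1*181731 = -181731)
g - C(W(H)) = -181731 - 1*0 = -181731 + 0 = -181731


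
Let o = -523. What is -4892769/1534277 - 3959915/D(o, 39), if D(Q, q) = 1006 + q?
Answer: -1216143890012/320663893 ≈ -3792.6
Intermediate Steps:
-4892769/1534277 - 3959915/D(o, 39) = -4892769/1534277 - 3959915/(1006 + 39) = -4892769*1/1534277 - 3959915/1045 = -4892769/1534277 - 3959915*1/1045 = -4892769/1534277 - 791983/209 = -1216143890012/320663893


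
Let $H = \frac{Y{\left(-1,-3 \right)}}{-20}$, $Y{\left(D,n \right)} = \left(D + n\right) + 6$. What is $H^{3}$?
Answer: $- \frac{1}{1000} \approx -0.001$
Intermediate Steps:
$Y{\left(D,n \right)} = 6 + D + n$
$H = - \frac{1}{10}$ ($H = \frac{6 - 1 - 3}{-20} = 2 \left(- \frac{1}{20}\right) = - \frac{1}{10} \approx -0.1$)
$H^{3} = \left(- \frac{1}{10}\right)^{3} = - \frac{1}{1000}$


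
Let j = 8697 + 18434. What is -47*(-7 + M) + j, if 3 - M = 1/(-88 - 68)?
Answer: 4261717/156 ≈ 27319.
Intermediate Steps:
M = 469/156 (M = 3 - 1/(-88 - 68) = 3 - 1/(-156) = 3 - 1*(-1/156) = 3 + 1/156 = 469/156 ≈ 3.0064)
j = 27131
-47*(-7 + M) + j = -47*(-7 + 469/156) + 27131 = -47*(-623/156) + 27131 = 29281/156 + 27131 = 4261717/156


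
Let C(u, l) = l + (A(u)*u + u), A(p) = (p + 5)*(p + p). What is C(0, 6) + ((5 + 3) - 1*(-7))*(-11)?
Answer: -159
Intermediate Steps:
A(p) = 2*p*(5 + p) (A(p) = (5 + p)*(2*p) = 2*p*(5 + p))
C(u, l) = l + u + 2*u**2*(5 + u) (C(u, l) = l + ((2*u*(5 + u))*u + u) = l + (2*u**2*(5 + u) + u) = l + (u + 2*u**2*(5 + u)) = l + u + 2*u**2*(5 + u))
C(0, 6) + ((5 + 3) - 1*(-7))*(-11) = (6 + 0 + 2*0**2*(5 + 0)) + ((5 + 3) - 1*(-7))*(-11) = (6 + 0 + 2*0*5) + (8 + 7)*(-11) = (6 + 0 + 0) + 15*(-11) = 6 - 165 = -159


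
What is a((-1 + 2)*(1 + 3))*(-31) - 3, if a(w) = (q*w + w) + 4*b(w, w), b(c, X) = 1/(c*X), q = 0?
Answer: -539/4 ≈ -134.75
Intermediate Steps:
b(c, X) = 1/(X*c)
a(w) = w + 4/w² (a(w) = (0*w + w) + 4*(1/(w*w)) = (0 + w) + 4/w² = w + 4/w²)
a((-1 + 2)*(1 + 3))*(-31) - 3 = ((-1 + 2)*(1 + 3) + 4/((-1 + 2)*(1 + 3))²)*(-31) - 3 = (1*4 + 4/(1*4)²)*(-31) - 3 = (4 + 4/4²)*(-31) - 3 = (4 + 4*(1/16))*(-31) - 3 = (4 + ¼)*(-31) - 3 = (17/4)*(-31) - 3 = -527/4 - 3 = -539/4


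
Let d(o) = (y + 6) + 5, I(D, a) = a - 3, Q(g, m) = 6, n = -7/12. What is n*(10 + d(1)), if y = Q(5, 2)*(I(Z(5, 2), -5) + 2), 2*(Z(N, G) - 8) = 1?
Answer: 35/4 ≈ 8.7500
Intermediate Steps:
Z(N, G) = 17/2 (Z(N, G) = 8 + (½)*1 = 8 + ½ = 17/2)
n = -7/12 (n = -7*1/12 = -7/12 ≈ -0.58333)
I(D, a) = -3 + a
y = -36 (y = 6*((-3 - 5) + 2) = 6*(-8 + 2) = 6*(-6) = -36)
d(o) = -25 (d(o) = (-36 + 6) + 5 = -30 + 5 = -25)
n*(10 + d(1)) = -7*(10 - 25)/12 = -7/12*(-15) = 35/4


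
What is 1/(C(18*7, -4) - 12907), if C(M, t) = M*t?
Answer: -1/13411 ≈ -7.4566e-5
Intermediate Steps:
1/(C(18*7, -4) - 12907) = 1/((18*7)*(-4) - 12907) = 1/(126*(-4) - 12907) = 1/(-504 - 12907) = 1/(-13411) = -1/13411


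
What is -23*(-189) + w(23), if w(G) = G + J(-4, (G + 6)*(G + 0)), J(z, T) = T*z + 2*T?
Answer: 3036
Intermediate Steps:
J(z, T) = 2*T + T*z
w(G) = G - 2*G*(6 + G) (w(G) = G + ((G + 6)*(G + 0))*(2 - 4) = G + ((6 + G)*G)*(-2) = G + (G*(6 + G))*(-2) = G - 2*G*(6 + G))
-23*(-189) + w(23) = -23*(-189) + 23*(-11 - 2*23) = 4347 + 23*(-11 - 46) = 4347 + 23*(-57) = 4347 - 1311 = 3036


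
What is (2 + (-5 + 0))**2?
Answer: 9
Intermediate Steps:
(2 + (-5 + 0))**2 = (2 - 5)**2 = (-3)**2 = 9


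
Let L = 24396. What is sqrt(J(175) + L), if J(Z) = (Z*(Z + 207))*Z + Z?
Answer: sqrt(11723321) ≈ 3423.9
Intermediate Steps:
J(Z) = Z + Z**2*(207 + Z) (J(Z) = (Z*(207 + Z))*Z + Z = Z**2*(207 + Z) + Z = Z + Z**2*(207 + Z))
sqrt(J(175) + L) = sqrt(175*(1 + 175**2 + 207*175) + 24396) = sqrt(175*(1 + 30625 + 36225) + 24396) = sqrt(175*66851 + 24396) = sqrt(11698925 + 24396) = sqrt(11723321)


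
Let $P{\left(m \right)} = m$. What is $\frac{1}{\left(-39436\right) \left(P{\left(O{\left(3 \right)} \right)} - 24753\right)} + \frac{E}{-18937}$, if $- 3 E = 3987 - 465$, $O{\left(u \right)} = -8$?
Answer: $\frac{1146381429441}{18491503211852} \approx 0.061995$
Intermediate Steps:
$E = -1174$ ($E = - \frac{3987 - 465}{3} = \left(- \frac{1}{3}\right) 3522 = -1174$)
$\frac{1}{\left(-39436\right) \left(P{\left(O{\left(3 \right)} \right)} - 24753\right)} + \frac{E}{-18937} = \frac{1}{\left(-39436\right) \left(-8 - 24753\right)} - \frac{1174}{-18937} = - \frac{1}{39436 \left(-24761\right)} - - \frac{1174}{18937} = \left(- \frac{1}{39436}\right) \left(- \frac{1}{24761}\right) + \frac{1174}{18937} = \frac{1}{976474796} + \frac{1174}{18937} = \frac{1146381429441}{18491503211852}$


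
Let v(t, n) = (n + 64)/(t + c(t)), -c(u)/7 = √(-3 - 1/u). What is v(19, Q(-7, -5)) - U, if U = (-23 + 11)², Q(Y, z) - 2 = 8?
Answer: -1370230/9701 + 518*I*√1102/9701 ≈ -141.25 + 1.7726*I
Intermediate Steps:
c(u) = -7*√(-3 - 1/u)
Q(Y, z) = 10 (Q(Y, z) = 2 + 8 = 10)
v(t, n) = (64 + n)/(t - 7*√(-3 - 1/t)) (v(t, n) = (n + 64)/(t - 7*√(-3 - 1/t)) = (64 + n)/(t - 7*√(-3 - 1/t)))
U = 144 (U = (-12)² = 144)
v(19, Q(-7, -5)) - U = (64 + 10)/(19 - 7*√(-3 - 1/19)) - 1*144 = 74/(19 - 7*√(-3 - 1*1/19)) - 144 = 74/(19 - 7*√(-3 - 1/19)) - 144 = 74/(19 - 7*I*√1102/19) - 144 = -144 + 74/(19 - 7*I*√1102/19)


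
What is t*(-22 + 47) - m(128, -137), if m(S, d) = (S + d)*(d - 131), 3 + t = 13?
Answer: -2162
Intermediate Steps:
t = 10 (t = -3 + 13 = 10)
m(S, d) = (-131 + d)*(S + d) (m(S, d) = (S + d)*(-131 + d) = (-131 + d)*(S + d))
t*(-22 + 47) - m(128, -137) = 10*(-22 + 47) - ((-137)² - 131*128 - 131*(-137) + 128*(-137)) = 10*25 - (18769 - 16768 + 17947 - 17536) = 250 - 1*2412 = 250 - 2412 = -2162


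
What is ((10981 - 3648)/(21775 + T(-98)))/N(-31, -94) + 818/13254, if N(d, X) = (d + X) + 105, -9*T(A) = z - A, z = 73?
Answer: 43122763/961180080 ≈ 0.044864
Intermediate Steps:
T(A) = -73/9 + A/9 (T(A) = -(73 - A)/9 = -73/9 + A/9)
N(d, X) = 105 + X + d (N(d, X) = (X + d) + 105 = 105 + X + d)
((10981 - 3648)/(21775 + T(-98)))/N(-31, -94) + 818/13254 = ((10981 - 3648)/(21775 + (-73/9 + (1/9)*(-98))))/(105 - 94 - 31) + 818/13254 = (7333/(21775 + (-73/9 - 98/9)))/(-20) + 818*(1/13254) = (7333/(21775 - 19))*(-1/20) + 409/6627 = (7333/21756)*(-1/20) + 409/6627 = -7333/435120 + 409/6627 = 43122763/961180080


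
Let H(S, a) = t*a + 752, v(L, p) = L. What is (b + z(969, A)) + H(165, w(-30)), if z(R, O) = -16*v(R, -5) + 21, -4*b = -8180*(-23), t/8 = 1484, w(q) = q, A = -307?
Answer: -417926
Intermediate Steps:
t = 11872 (t = 8*1484 = 11872)
b = -47035 (b = -(-2045)*(-23) = -1/4*188140 = -47035)
H(S, a) = 752 + 11872*a (H(S, a) = 11872*a + 752 = 752 + 11872*a)
z(R, O) = 21 - 16*R (z(R, O) = -16*R + 21 = 21 - 16*R)
(b + z(969, A)) + H(165, w(-30)) = (-47035 + (21 - 16*969)) + (752 + 11872*(-30)) = (-47035 + (21 - 15504)) + (752 - 356160) = (-47035 - 15483) - 355408 = -62518 - 355408 = -417926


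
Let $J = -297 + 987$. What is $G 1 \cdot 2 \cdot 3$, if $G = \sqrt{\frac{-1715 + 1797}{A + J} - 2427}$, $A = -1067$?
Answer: $\frac{6 i \sqrt{344977997}}{377} \approx 295.6 i$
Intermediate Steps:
$J = 690$
$G = \frac{i \sqrt{344977997}}{377}$ ($G = \sqrt{\frac{-1715 + 1797}{-1067 + 690} - 2427} = \sqrt{\frac{82}{-377} - 2427} = \sqrt{82 \left(- \frac{1}{377}\right) - 2427} = \sqrt{- \frac{82}{377} - 2427} = \sqrt{- \frac{915061}{377}} = \frac{i \sqrt{344977997}}{377} \approx 49.267 i$)
$G 1 \cdot 2 \cdot 3 = \frac{i \sqrt{344977997}}{377} \cdot 1 \cdot 2 \cdot 3 = \frac{i \sqrt{344977997}}{377} \cdot 2 \cdot 3 = \frac{i \sqrt{344977997}}{377} \cdot 6 = \frac{6 i \sqrt{344977997}}{377}$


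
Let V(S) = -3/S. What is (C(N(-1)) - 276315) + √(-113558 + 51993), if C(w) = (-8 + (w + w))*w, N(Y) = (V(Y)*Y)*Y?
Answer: -276321 + I*√61565 ≈ -2.7632e+5 + 248.12*I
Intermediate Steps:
N(Y) = -3*Y (N(Y) = ((-3/Y)*Y)*Y = -3*Y)
C(w) = w*(-8 + 2*w) (C(w) = (-8 + 2*w)*w = w*(-8 + 2*w))
(C(N(-1)) - 276315) + √(-113558 + 51993) = (2*(-3*(-1))*(-4 - 3*(-1)) - 276315) + √(-113558 + 51993) = (2*3*(-4 + 3) - 276315) + √(-61565) = (2*3*(-1) - 276315) + I*√61565 = (-6 - 276315) + I*√61565 = -276321 + I*√61565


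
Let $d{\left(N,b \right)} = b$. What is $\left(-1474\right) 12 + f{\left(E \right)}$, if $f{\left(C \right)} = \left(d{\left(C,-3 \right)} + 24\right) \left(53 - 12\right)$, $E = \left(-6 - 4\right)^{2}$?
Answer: $-16827$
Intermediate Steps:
$E = 100$ ($E = \left(-10\right)^{2} = 100$)
$f{\left(C \right)} = 861$ ($f{\left(C \right)} = \left(-3 + 24\right) \left(53 - 12\right) = 21 \cdot 41 = 861$)
$\left(-1474\right) 12 + f{\left(E \right)} = \left(-1474\right) 12 + 861 = -17688 + 861 = -16827$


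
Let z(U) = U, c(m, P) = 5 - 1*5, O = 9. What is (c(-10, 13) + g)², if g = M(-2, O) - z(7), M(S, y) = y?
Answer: 4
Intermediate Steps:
c(m, P) = 0 (c(m, P) = 5 - 5 = 0)
g = 2 (g = 9 - 1*7 = 9 - 7 = 2)
(c(-10, 13) + g)² = (0 + 2)² = 2² = 4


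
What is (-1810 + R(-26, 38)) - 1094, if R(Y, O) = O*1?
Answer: -2866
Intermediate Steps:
R(Y, O) = O
(-1810 + R(-26, 38)) - 1094 = (-1810 + 38) - 1094 = -1772 - 1094 = -2866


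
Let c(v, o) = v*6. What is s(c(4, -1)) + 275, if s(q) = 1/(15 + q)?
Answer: 10726/39 ≈ 275.03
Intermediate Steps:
c(v, o) = 6*v
s(c(4, -1)) + 275 = 1/(15 + 6*4) + 275 = 1/(15 + 24) + 275 = 1/39 + 275 = 10726/39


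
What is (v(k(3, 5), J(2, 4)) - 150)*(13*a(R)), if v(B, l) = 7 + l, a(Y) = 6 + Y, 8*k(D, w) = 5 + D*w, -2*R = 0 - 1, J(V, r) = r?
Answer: -23491/2 ≈ -11746.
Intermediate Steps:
R = 1/2 (R = -(0 - 1)/2 = -1/2*(-1) = 1/2 ≈ 0.50000)
k(D, w) = 5/8 + D*w/8 (k(D, w) = (5 + D*w)/8 = 5/8 + D*w/8)
(v(k(3, 5), J(2, 4)) - 150)*(13*a(R)) = ((7 + 4) - 150)*(13*(6 + 1/2)) = (11 - 150)*(13*(13/2)) = -139*169/2 = -23491/2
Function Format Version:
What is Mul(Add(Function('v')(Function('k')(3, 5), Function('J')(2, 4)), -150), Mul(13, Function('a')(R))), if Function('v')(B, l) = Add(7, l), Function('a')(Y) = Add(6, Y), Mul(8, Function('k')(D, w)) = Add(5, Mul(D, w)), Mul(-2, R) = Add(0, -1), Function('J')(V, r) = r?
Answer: Rational(-23491, 2) ≈ -11746.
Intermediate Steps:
R = Rational(1, 2) (R = Mul(Rational(-1, 2), Add(0, -1)) = Mul(Rational(-1, 2), -1) = Rational(1, 2) ≈ 0.50000)
Function('k')(D, w) = Add(Rational(5, 8), Mul(Rational(1, 8), D, w)) (Function('k')(D, w) = Mul(Rational(1, 8), Add(5, Mul(D, w))) = Add(Rational(5, 8), Mul(Rational(1, 8), D, w)))
Mul(Add(Function('v')(Function('k')(3, 5), Function('J')(2, 4)), -150), Mul(13, Function('a')(R))) = Mul(Add(Add(7, 4), -150), Mul(13, Add(6, Rational(1, 2)))) = Mul(Add(11, -150), Mul(13, Rational(13, 2))) = Mul(-139, Rational(169, 2)) = Rational(-23491, 2)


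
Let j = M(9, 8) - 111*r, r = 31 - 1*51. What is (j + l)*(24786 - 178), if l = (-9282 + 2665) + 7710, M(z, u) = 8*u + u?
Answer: 83298080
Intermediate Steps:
M(z, u) = 9*u
r = -20 (r = 31 - 51 = -20)
j = 2292 (j = 9*8 - 111*(-20) = 72 + 2220 = 2292)
l = 1093 (l = -6617 + 7710 = 1093)
(j + l)*(24786 - 178) = (2292 + 1093)*(24786 - 178) = 3385*24608 = 83298080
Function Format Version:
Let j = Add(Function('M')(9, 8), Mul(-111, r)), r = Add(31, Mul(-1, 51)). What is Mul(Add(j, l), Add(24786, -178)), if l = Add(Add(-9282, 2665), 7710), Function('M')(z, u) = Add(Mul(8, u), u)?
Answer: 83298080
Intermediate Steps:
Function('M')(z, u) = Mul(9, u)
r = -20 (r = Add(31, -51) = -20)
j = 2292 (j = Add(Mul(9, 8), Mul(-111, -20)) = Add(72, 2220) = 2292)
l = 1093 (l = Add(-6617, 7710) = 1093)
Mul(Add(j, l), Add(24786, -178)) = Mul(Add(2292, 1093), Add(24786, -178)) = Mul(3385, 24608) = 83298080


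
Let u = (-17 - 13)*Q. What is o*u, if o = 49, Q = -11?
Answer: 16170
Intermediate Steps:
u = 330 (u = (-17 - 13)*(-11) = -30*(-11) = 330)
o*u = 49*330 = 16170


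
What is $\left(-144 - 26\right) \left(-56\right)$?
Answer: $9520$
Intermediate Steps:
$\left(-144 - 26\right) \left(-56\right) = \left(-170\right) \left(-56\right) = 9520$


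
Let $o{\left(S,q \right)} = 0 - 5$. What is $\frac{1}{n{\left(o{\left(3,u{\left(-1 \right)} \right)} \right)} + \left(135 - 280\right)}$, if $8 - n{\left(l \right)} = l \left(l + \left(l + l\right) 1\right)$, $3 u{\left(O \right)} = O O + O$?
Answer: $- \frac{1}{212} \approx -0.004717$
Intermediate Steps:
$u{\left(O \right)} = \frac{O}{3} + \frac{O^{2}}{3}$ ($u{\left(O \right)} = \frac{O O + O}{3} = \frac{O^{2} + O}{3} = \frac{O + O^{2}}{3} = \frac{O}{3} + \frac{O^{2}}{3}$)
$o{\left(S,q \right)} = -5$
$n{\left(l \right)} = 8 - 3 l^{2}$ ($n{\left(l \right)} = 8 - l \left(l + \left(l + l\right) 1\right) = 8 - l \left(l + 2 l 1\right) = 8 - l \left(l + 2 l\right) = 8 - l 3 l = 8 - 3 l^{2}$)
$\frac{1}{n{\left(o{\left(3,u{\left(-1 \right)} \right)} \right)} + \left(135 - 280\right)} = \frac{1}{\left(8 - 3 \left(-5\right)^{2}\right) + \left(135 - 280\right)} = \frac{1}{\left(8 - 75\right) - 145} = \frac{1}{-67 - 145} = \frac{1}{-212} = - \frac{1}{212}$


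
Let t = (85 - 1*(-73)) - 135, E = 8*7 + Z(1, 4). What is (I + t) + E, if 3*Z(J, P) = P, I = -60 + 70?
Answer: 271/3 ≈ 90.333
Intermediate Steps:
I = 10
Z(J, P) = P/3
E = 172/3 (E = 8*7 + (⅓)*4 = 56 + 4/3 = 172/3 ≈ 57.333)
t = 23 (t = (85 + 73) - 135 = 158 - 135 = 23)
(I + t) + E = (10 + 23) + 172/3 = 33 + 172/3 = 271/3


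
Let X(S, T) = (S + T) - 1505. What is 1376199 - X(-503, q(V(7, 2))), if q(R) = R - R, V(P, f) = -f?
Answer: 1378207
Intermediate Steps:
q(R) = 0
X(S, T) = -1505 + S + T
1376199 - X(-503, q(V(7, 2))) = 1376199 - (-1505 - 503 + 0) = 1376199 - 1*(-2008) = 1376199 + 2008 = 1378207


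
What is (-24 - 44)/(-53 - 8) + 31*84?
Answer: 158912/61 ≈ 2605.1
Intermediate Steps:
(-24 - 44)/(-53 - 8) + 31*84 = -68/(-61) + 2604 = -68*(-1/61) + 2604 = 68/61 + 2604 = 158912/61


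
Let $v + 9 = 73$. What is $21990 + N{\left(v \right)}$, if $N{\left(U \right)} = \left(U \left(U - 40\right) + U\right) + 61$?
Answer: $23651$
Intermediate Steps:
$v = 64$ ($v = -9 + 73 = 64$)
$N{\left(U \right)} = 61 + U + U \left(-40 + U\right)$ ($N{\left(U \right)} = \left(U \left(-40 + U\right) + U\right) + 61 = \left(U + U \left(-40 + U\right)\right) + 61 = 61 + U + U \left(-40 + U\right)$)
$21990 + N{\left(v \right)} = 21990 + \left(61 + 64^{2} - 2496\right) = 21990 + \left(61 + 4096 - 2496\right) = 21990 + 1661 = 23651$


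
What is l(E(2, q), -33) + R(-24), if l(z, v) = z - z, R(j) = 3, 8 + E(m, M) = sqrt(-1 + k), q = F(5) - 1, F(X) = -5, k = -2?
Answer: 3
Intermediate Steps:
q = -6 (q = -5 - 1 = -6)
E(m, M) = -8 + I*sqrt(3) (E(m, M) = -8 + sqrt(-1 - 2) = -8 + sqrt(-3) = -8 + I*sqrt(3))
l(z, v) = 0
l(E(2, q), -33) + R(-24) = 0 + 3 = 3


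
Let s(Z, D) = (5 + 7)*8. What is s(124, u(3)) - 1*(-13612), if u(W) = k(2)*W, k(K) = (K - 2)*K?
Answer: 13708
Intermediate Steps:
k(K) = K*(-2 + K) (k(K) = (-2 + K)*K = K*(-2 + K))
u(W) = 0 (u(W) = (2*(-2 + 2))*W = (2*0)*W = 0*W = 0)
s(Z, D) = 96 (s(Z, D) = 12*8 = 96)
s(124, u(3)) - 1*(-13612) = 96 - 1*(-13612) = 96 + 13612 = 13708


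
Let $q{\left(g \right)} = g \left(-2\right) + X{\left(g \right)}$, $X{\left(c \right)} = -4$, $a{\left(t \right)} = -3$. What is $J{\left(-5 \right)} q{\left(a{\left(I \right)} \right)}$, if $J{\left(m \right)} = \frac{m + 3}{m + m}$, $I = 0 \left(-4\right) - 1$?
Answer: $\frac{2}{5} \approx 0.4$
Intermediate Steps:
$I = -1$ ($I = 0 - 1 = -1$)
$q{\left(g \right)} = -4 - 2 g$ ($q{\left(g \right)} = g \left(-2\right) - 4 = - 2 g - 4 = -4 - 2 g$)
$J{\left(m \right)} = \frac{3 + m}{2 m}$
$J{\left(-5 \right)} q{\left(a{\left(I \right)} \right)} = \frac{3 - 5}{2 \left(-5\right)} \left(-4 - -6\right) = \frac{1}{2} \left(- \frac{1}{5}\right) \left(-2\right) \left(-4 + 6\right) = \frac{1}{5} \cdot 2 = \frac{2}{5}$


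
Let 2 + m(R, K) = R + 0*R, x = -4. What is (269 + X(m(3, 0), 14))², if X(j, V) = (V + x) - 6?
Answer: 74529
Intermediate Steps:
m(R, K) = -2 + R (m(R, K) = -2 + (R + 0*R) = -2 + (R + 0) = -2 + R)
X(j, V) = -10 + V (X(j, V) = (V - 4) - 6 = (-4 + V) - 6 = -10 + V)
(269 + X(m(3, 0), 14))² = (269 + (-10 + 14))² = (269 + 4)² = 273² = 74529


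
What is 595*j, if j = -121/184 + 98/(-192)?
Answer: -1534505/2208 ≈ -694.97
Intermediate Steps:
j = -2579/2208 (j = -121*1/184 + 98*(-1/192) = -121/184 - 49/96 = -2579/2208 ≈ -1.1680)
595*j = 595*(-2579/2208) = -1534505/2208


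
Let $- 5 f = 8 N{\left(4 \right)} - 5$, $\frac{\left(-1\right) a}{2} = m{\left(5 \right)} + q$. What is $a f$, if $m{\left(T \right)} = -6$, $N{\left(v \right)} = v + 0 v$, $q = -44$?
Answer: $-540$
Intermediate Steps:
$N{\left(v \right)} = v$ ($N{\left(v \right)} = v + 0 = v$)
$a = 100$ ($a = - 2 \left(-6 - 44\right) = \left(-2\right) \left(-50\right) = 100$)
$f = - \frac{27}{5}$ ($f = - \frac{8 \cdot 4 - 5}{5} = - \frac{32 - 5}{5} = \left(- \frac{1}{5}\right) 27 = - \frac{27}{5} \approx -5.4$)
$a f = 100 \left(- \frac{27}{5}\right) = -540$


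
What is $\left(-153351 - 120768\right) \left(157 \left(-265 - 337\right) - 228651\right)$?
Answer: $88585666635$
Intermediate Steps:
$\left(-153351 - 120768\right) \left(157 \left(-265 - 337\right) - 228651\right) = - 274119 \left(157 \left(-602\right) - 228651\right) = - 274119 \left(-94514 - 228651\right) = \left(-274119\right) \left(-323165\right) = 88585666635$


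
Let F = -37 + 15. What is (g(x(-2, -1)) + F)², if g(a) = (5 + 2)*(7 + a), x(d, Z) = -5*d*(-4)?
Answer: 64009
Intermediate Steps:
x(d, Z) = 20*d
g(a) = 49 + 7*a (g(a) = 7*(7 + a) = 49 + 7*a)
F = -22
(g(x(-2, -1)) + F)² = ((49 + 7*(20*(-2))) - 22)² = ((49 + 7*(-40)) - 22)² = ((49 - 280) - 22)² = (-231 - 22)² = (-253)² = 64009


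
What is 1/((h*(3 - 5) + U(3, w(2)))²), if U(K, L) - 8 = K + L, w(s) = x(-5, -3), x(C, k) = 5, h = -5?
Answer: 1/676 ≈ 0.0014793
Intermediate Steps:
w(s) = 5
U(K, L) = 8 + K + L (U(K, L) = 8 + (K + L) = 8 + K + L)
1/((h*(3 - 5) + U(3, w(2)))²) = 1/((-5*(3 - 5) + (8 + 3 + 5))²) = 1/((-5*(-2) + 16)²) = 1/((10 + 16)²) = 1/(26²) = 1/676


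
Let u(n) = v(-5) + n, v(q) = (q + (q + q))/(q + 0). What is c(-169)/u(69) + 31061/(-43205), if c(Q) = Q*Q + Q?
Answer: 51018332/129615 ≈ 393.61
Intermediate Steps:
v(q) = 3 (v(q) = (q + 2*q)/q = (3*q)/q = 3)
u(n) = 3 + n
c(Q) = Q + Q² (c(Q) = Q² + Q = Q + Q²)
c(-169)/u(69) + 31061/(-43205) = (-169*(1 - 169))/(3 + 69) + 31061/(-43205) = -169*(-168)/72 + 31061*(-1/43205) = 28392*(1/72) - 31061/43205 = 1183/3 - 31061/43205 = 51018332/129615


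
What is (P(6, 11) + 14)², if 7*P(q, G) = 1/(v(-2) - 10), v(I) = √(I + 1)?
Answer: (9888 - I)²/499849 ≈ 195.6 - 0.039564*I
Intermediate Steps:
v(I) = √(1 + I)
P(q, G) = (-10 - I)/707 (P(q, G) = 1/(7*(√(1 - 2) - 10)) = 1/(7*(√(-1) - 10)) = 1/(7*(I - 10)) = 1/(7*(-10 + I)) = ((-10 - I)/101)/7 = (-10 - I)/707)
(P(6, 11) + 14)² = ((-10/707 - I/707) + 14)² = (9888/707 - I/707)²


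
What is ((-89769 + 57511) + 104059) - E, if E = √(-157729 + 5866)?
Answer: 71801 - I*√151863 ≈ 71801.0 - 389.7*I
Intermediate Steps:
E = I*√151863 (E = √(-151863) = I*√151863 ≈ 389.7*I)
((-89769 + 57511) + 104059) - E = ((-89769 + 57511) + 104059) - I*√151863 = (-32258 + 104059) - I*√151863 = 71801 - I*√151863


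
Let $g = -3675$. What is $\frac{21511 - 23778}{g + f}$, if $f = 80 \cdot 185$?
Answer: $- \frac{2267}{11125} \approx -0.20378$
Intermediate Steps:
$f = 14800$
$\frac{21511 - 23778}{g + f} = \frac{21511 - 23778}{-3675 + 14800} = - \frac{2267}{11125}$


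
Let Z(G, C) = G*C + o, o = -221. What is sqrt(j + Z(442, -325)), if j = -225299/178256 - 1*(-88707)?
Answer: I*sqrt(109555461151903)/44564 ≈ 234.87*I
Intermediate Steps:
j = 15812329693/178256 (j = -225299*1/178256 + 88707 = -225299/178256 + 88707 = 15812329693/178256 ≈ 88706.)
Z(G, C) = -221 + C*G (Z(G, C) = G*C - 221 = C*G - 221 = -221 + C*G)
sqrt(j + Z(442, -325)) = sqrt(15812329693/178256 + (-221 - 325*442)) = sqrt(15812329693/178256 + (-221 - 143650)) = sqrt(15812329693/178256 - 143871) = sqrt(-9833539283/178256) = I*sqrt(109555461151903)/44564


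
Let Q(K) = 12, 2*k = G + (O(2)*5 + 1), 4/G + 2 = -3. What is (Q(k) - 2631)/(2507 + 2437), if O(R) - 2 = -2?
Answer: -873/1648 ≈ -0.52973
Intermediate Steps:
G = -⅘ (G = 4/(-2 - 3) = 4/(-5) = 4*(-⅕) = -⅘ ≈ -0.80000)
O(R) = 0 (O(R) = 2 - 2 = 0)
k = ⅒ (k = (-⅘ + (0*5 + 1))/2 = (-⅘ + (0 + 1))/2 = (-⅘ + 1)/2 = (½)*(⅕) = ⅒ ≈ 0.10000)
(Q(k) - 2631)/(2507 + 2437) = (12 - 2631)/(2507 + 2437) = -2619/4944 = -2619*1/4944 = -873/1648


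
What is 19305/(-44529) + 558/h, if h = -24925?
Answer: -168674769/369961775 ≈ -0.45592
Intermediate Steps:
19305/(-44529) + 558/h = 19305/(-44529) + 558/(-24925) = 19305*(-1/44529) + 558*(-1/24925) = -6435/14843 - 558/24925 = -168674769/369961775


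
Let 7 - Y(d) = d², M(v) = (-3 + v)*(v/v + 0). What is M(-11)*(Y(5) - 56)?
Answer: 1036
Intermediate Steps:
M(v) = -3 + v (M(v) = (-3 + v)*(1 + 0) = (-3 + v)*1 = -3 + v)
Y(d) = 7 - d²
M(-11)*(Y(5) - 56) = (-3 - 11)*((7 - 1*5²) - 56) = -14*((7 - 1*25) - 56) = -14*((7 - 25) - 56) = -14*(-18 - 56) = -14*(-74) = 1036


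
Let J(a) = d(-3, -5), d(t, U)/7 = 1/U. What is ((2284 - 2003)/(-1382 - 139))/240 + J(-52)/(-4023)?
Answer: -2549/6043440 ≈ -0.00042178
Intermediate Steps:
d(t, U) = 7/U
J(a) = -7/5 (J(a) = 7/(-5) = 7*(-⅕) = -7/5)
((2284 - 2003)/(-1382 - 139))/240 + J(-52)/(-4023) = ((2284 - 2003)/(-1382 - 139))/240 - 7/5/(-4023) = (281/(-1521))*(1/240) - 7/5*(-1/4023) = (281*(-1/1521))*(1/240) + 7/20115 = -281/1521*1/240 + 7/20115 = -281/365040 + 7/20115 = -2549/6043440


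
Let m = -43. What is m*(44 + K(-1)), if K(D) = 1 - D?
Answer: -1978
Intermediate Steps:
m*(44 + K(-1)) = -43*(44 + (1 - 1*(-1))) = -43*(44 + (1 + 1)) = -43*(44 + 2) = -43*46 = -1978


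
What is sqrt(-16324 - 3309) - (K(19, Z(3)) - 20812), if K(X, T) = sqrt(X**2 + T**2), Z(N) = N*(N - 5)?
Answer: 20812 - sqrt(397) + I*sqrt(19633) ≈ 20792.0 + 140.12*I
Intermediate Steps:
Z(N) = N*(-5 + N)
K(X, T) = sqrt(T**2 + X**2)
sqrt(-16324 - 3309) - (K(19, Z(3)) - 20812) = sqrt(-16324 - 3309) - (sqrt((3*(-5 + 3))**2 + 19**2) - 20812) = sqrt(-19633) - (sqrt((3*(-2))**2 + 361) - 20812) = I*sqrt(19633) - (sqrt((-6)**2 + 361) - 20812) = I*sqrt(19633) - (sqrt(36 + 361) - 20812) = I*sqrt(19633) - (sqrt(397) - 20812) = I*sqrt(19633) - (-20812 + sqrt(397)) = I*sqrt(19633) + (20812 - sqrt(397)) = 20812 - sqrt(397) + I*sqrt(19633)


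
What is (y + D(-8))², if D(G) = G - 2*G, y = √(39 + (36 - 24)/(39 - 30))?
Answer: 313/3 + 176*√3/3 ≈ 205.95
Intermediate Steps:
y = 11*√3/3 (y = √(39 + 12/9) = √(39 + 12*(⅑)) = √(39 + 4/3) = √(121/3) = 11*√3/3 ≈ 6.3509)
D(G) = -G
(y + D(-8))² = (11*√3/3 - 1*(-8))² = (11*√3/3 + 8)² = (8 + 11*√3/3)²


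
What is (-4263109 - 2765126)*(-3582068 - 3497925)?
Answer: 49759854602355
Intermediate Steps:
(-4263109 - 2765126)*(-3582068 - 3497925) = -7028235*(-7079993) = 49759854602355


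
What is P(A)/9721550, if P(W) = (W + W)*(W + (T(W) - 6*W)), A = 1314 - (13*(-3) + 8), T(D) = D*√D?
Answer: -361805/194431 + 72361*√1345/194431 ≈ 11.788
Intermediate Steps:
T(D) = D^(3/2)
A = 1345 (A = 1314 - (-39 + 8) = 1314 - 1*(-31) = 1314 + 31 = 1345)
P(W) = 2*W*(W^(3/2) - 5*W) (P(W) = (W + W)*(W + (W^(3/2) - 6*W)) = (2*W)*(W^(3/2) - 5*W) = 2*W*(W^(3/2) - 5*W))
P(A)/9721550 = (2*1345*(1345^(3/2) - 5*1345))/9721550 = (2*1345*(1345*√1345 - 6725))*(1/9721550) = (2*1345*(-6725 + 1345*√1345))*(1/9721550) = (-18090250 + 3618050*√1345)*(1/9721550) = -361805/194431 + 72361*√1345/194431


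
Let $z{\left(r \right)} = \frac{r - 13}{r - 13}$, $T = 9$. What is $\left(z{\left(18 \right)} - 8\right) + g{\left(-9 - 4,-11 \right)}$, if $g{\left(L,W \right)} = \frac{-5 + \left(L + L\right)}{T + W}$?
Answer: $\frac{17}{2} \approx 8.5$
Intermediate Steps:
$z{\left(r \right)} = 1$ ($z{\left(r \right)} = \frac{-13 + r}{-13 + r} = 1$)
$g{\left(L,W \right)} = \frac{-5 + 2 L}{9 + W}$ ($g{\left(L,W \right)} = \frac{-5 + \left(L + L\right)}{9 + W} = \frac{-5 + 2 L}{9 + W}$)
$\left(z{\left(18 \right)} - 8\right) + g{\left(-9 - 4,-11 \right)} = \left(1 - 8\right) + \frac{-5 + 2 \left(-9 - 4\right)}{9 - 11} = \left(1 - 8\right) + \frac{-5 + 2 \left(-13\right)}{-2} = -7 - \frac{-5 - 26}{2} = -7 - - \frac{31}{2} = -7 + \frac{31}{2} = \frac{17}{2}$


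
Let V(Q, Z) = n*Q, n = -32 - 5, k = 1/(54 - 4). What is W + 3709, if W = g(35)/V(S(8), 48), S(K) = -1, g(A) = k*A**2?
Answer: 274515/74 ≈ 3709.7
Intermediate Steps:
k = 1/50 ≈ 0.020000
g(A) = A**2/50
n = -37
V(Q, Z) = -37*Q
W = 49/74 (W = ((1/50)*35**2)/((-37*(-1))) = ((1/50)*1225)/37 = (49/2)*(1/37) = 49/74 ≈ 0.66216)
W + 3709 = 49/74 + 3709 = 274515/74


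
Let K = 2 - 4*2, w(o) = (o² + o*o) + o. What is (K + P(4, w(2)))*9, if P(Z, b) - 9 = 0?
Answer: 27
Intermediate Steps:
w(o) = o + 2*o² (w(o) = (o² + o²) + o = 2*o² + o = o + 2*o²)
P(Z, b) = 9 (P(Z, b) = 9 + 0 = 9)
K = -6 (K = 2 - 8 = -6)
(K + P(4, w(2)))*9 = (-6 + 9)*9 = 3*9 = 27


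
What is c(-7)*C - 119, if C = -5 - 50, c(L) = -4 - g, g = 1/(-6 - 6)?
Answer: 1157/12 ≈ 96.417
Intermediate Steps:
g = -1/12 (g = 1/(-12) = -1/12 ≈ -0.083333)
c(L) = -47/12 (c(L) = -4 - 1*(-1/12) = -4 + 1/12 = -47/12)
C = -55
c(-7)*C - 119 = -47/12*(-55) - 119 = 2585/12 - 119 = 1157/12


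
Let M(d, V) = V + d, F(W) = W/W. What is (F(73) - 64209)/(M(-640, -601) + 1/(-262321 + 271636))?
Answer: 299048760/5779957 ≈ 51.739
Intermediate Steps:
F(W) = 1
(F(73) - 64209)/(M(-640, -601) + 1/(-262321 + 271636)) = (1 - 64209)/((-601 - 640) + 1/(-262321 + 271636)) = -64208/(-1241 + 1/9315) = -64208/(-11559914/9315) = -64208*(-9315/11559914) = 299048760/5779957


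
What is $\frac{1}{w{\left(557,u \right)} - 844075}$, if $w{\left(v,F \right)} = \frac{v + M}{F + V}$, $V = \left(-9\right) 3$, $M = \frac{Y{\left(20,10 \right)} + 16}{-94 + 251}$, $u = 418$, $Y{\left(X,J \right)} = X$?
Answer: $- \frac{61387}{51815144540} \approx -1.1847 \cdot 10^{-6}$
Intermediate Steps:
$M = \frac{36}{157}$ ($M = \frac{20 + 16}{-94 + 251} = \frac{36}{157} \approx 0.2293$)
$V = -27$
$w{\left(v,F \right)} = \frac{\frac{36}{157} + v}{-27 + F}$ ($w{\left(v,F \right)} = \frac{v + \frac{36}{157}}{F - 27} = \frac{\frac{36}{157} + v}{-27 + F}$)
$\frac{1}{w{\left(557,u \right)} - 844075} = \frac{1}{\frac{\frac{36}{157} + 557}{-27 + 418} - 844075} = \frac{1}{\frac{1}{391} \cdot \frac{87485}{157} - 844075} = \frac{1}{\frac{87485}{61387} - 844075} = \frac{1}{- \frac{51815144540}{61387}} = - \frac{61387}{51815144540}$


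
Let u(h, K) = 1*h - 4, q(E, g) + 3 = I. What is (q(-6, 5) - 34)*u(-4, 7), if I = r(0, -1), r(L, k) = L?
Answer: 296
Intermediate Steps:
I = 0
q(E, g) = -3 (q(E, g) = -3 + 0 = -3)
u(h, K) = -4 + h (u(h, K) = h - 4 = -4 + h)
(q(-6, 5) - 34)*u(-4, 7) = (-3 - 34)*(-4 - 4) = -37*(-8) = 296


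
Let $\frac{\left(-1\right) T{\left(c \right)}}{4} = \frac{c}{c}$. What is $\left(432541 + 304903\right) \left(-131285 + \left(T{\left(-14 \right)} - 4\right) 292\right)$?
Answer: $-98538004724$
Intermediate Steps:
$T{\left(c \right)} = -4$ ($T{\left(c \right)} = - 4 \frac{c}{c} = \left(-4\right) 1 = -4$)
$\left(432541 + 304903\right) \left(-131285 + \left(T{\left(-14 \right)} - 4\right) 292\right) = \left(432541 + 304903\right) \left(-131285 + \left(-4 - 4\right) 292\right) = 737444 \left(-131285 - 2336\right) = 737444 \left(-133621\right) = -98538004724$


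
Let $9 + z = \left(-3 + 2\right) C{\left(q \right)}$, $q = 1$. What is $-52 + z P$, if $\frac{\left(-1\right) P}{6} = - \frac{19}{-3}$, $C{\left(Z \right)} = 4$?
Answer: $442$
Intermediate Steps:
$z = -13$ ($z = -9 + \left(-3 + 2\right) 4 = -9 - 4 = -13$)
$P = -38$ ($P = - 6 \left(- \frac{19}{-3}\right) = - 6 \left(\left(-19\right) \left(- \frac{1}{3}\right)\right) = \left(-6\right) \frac{19}{3} = -38$)
$-52 + z P = -52 - -494 = -52 + 494 = 442$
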